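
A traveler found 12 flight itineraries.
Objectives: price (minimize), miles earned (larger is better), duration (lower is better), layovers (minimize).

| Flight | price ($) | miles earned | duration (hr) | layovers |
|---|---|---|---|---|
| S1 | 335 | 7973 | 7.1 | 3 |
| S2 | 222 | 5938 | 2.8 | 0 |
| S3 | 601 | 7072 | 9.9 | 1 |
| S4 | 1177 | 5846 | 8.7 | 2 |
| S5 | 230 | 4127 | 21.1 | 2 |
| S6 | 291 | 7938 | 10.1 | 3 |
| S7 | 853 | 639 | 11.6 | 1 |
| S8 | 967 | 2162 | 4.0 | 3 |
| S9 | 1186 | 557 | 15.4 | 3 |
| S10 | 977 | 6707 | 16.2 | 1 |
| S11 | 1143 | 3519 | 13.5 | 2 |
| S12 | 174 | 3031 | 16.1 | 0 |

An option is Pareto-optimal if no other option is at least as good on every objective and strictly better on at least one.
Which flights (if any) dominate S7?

S2, S3

S2: price 222≤853, miles earned 5938≥639, duration 2.8≤11.6, layovers 0≤1 — dominates S7.
S3: price 601≤853, miles earned 7072≥639, duration 9.9≤11.6, layovers 1≤1 — dominates S7.
Others (S1, S4, S5, S6, S8, S9, S10, S11, S12) are each worse than S7 on at least one objective.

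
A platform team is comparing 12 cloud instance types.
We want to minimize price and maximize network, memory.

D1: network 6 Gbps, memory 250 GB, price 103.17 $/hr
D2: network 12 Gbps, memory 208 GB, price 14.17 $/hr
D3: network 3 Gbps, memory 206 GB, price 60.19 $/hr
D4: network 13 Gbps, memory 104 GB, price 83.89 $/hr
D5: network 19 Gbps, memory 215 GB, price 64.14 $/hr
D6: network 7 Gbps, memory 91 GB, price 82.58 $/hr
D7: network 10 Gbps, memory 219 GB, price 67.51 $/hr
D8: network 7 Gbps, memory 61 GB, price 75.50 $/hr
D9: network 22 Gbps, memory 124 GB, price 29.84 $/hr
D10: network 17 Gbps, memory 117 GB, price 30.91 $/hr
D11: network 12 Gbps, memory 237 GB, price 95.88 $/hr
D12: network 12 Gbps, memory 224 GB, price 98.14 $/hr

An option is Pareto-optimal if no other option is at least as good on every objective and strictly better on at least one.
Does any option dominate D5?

D1: worse on network (6 vs 19).
D2: worse on network (12 vs 19).
D3: worse on network (3 vs 19).
D4: worse on network (13 vs 19).
D6: worse on network (7 vs 19).
D7: worse on network (10 vs 19).
D8: worse on network (7 vs 19).
D9: worse on memory (124 vs 215).
D10: worse on network (17 vs 19).
D11: worse on network (12 vs 19).
D12: worse on network (12 vs 19).
No option is at least as good as D5 on every objective and strictly better on one.

No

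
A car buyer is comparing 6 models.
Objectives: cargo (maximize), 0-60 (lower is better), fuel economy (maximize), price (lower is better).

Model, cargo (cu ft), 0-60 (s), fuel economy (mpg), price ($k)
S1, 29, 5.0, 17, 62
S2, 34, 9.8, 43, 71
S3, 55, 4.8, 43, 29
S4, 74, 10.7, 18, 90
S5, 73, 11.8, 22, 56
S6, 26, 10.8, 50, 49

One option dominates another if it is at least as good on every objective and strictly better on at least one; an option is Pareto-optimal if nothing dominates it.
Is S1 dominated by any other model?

Yes

S3 vs S1: cargo 55≥29, 0-60 4.8≤5.0, fuel economy 43≥17, price 29≤62 — S3 is at least as good on every objective and strictly better on at least one, so S3 dominates S1.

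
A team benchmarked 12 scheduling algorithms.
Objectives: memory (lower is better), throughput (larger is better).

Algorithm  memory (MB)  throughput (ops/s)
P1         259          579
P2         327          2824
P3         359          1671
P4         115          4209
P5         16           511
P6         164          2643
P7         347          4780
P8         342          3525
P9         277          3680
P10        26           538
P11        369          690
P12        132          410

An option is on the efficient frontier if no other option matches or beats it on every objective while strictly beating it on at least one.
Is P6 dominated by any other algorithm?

P4 vs P6: memory 115≤164, throughput 4209≥2643 — P4 is at least as good on every objective and strictly better on at least one, so P4 dominates P6.

Yes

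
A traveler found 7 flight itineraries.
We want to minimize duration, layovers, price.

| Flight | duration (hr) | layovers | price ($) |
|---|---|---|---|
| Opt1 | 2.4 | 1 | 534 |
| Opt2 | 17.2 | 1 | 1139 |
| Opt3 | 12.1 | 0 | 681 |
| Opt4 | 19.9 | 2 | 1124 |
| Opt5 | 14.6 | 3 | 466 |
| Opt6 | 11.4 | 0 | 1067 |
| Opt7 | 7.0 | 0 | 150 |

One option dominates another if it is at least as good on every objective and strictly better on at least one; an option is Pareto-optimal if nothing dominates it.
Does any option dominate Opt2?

Yes

Opt1 vs Opt2: duration 2.4≤17.2, layovers 1≤1, price 534≤1139 — Opt1 is at least as good on every objective and strictly better on at least one, so Opt1 dominates Opt2.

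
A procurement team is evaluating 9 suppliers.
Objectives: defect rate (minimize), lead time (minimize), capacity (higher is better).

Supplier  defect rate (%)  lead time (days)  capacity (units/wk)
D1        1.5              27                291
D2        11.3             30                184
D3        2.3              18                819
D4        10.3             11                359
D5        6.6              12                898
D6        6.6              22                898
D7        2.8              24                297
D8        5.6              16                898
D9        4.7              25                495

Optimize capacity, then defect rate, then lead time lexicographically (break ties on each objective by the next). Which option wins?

First maximize capacity: best is 898, kept {D5, D6, D8}.
Then minimize defect rate: best is 5.6, kept {D8}.

D8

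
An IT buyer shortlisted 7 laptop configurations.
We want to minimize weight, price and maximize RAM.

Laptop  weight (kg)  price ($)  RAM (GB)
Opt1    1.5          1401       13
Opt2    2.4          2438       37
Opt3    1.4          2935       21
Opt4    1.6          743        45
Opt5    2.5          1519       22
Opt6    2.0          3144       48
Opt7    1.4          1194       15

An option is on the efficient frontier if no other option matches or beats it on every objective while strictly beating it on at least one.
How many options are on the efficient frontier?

Opt1: dominated by Opt7 (weight 1.4≤1.5, price 1194≤1401, RAM 15≥13).
Opt2: dominated by Opt4 (weight 1.6≤2.4, price 743≤2438, RAM 45≥37).
Opt3: not dominated.
Opt4: not dominated (best price).
Opt5: dominated by Opt4 (weight 1.6≤2.5, price 743≤1519, RAM 45≥22).
Opt6: not dominated (best RAM).
Opt7: not dominated.
Pareto-optimal: Opt3, Opt4, Opt6, Opt7 → 4.

4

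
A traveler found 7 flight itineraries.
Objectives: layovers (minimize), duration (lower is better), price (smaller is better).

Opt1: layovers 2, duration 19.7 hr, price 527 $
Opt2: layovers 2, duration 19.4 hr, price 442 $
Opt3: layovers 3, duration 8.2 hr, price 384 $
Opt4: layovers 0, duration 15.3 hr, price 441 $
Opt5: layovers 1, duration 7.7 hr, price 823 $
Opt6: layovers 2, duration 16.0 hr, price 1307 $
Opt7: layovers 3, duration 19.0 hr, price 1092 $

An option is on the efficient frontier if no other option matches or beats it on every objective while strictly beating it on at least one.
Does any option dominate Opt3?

No

Opt1: worse on duration (19.7 vs 8.2).
Opt2: worse on duration (19.4 vs 8.2).
Opt4: worse on duration (15.3 vs 8.2).
Opt5: worse on price (823 vs 384).
Opt6: worse on duration (16.0 vs 8.2).
Opt7: worse on duration (19.0 vs 8.2).
No option is at least as good as Opt3 on every objective and strictly better on one.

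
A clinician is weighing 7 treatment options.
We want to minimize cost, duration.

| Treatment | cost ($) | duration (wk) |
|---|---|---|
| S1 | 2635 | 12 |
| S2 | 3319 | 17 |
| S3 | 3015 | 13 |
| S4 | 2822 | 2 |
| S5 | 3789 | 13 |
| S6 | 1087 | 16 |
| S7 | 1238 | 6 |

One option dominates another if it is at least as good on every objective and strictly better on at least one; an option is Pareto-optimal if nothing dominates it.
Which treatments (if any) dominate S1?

S7

S7: cost 1238≤2635, duration 6≤12 — dominates S1.
Others (S2, S3, S4, S5, S6) are each worse than S1 on at least one objective.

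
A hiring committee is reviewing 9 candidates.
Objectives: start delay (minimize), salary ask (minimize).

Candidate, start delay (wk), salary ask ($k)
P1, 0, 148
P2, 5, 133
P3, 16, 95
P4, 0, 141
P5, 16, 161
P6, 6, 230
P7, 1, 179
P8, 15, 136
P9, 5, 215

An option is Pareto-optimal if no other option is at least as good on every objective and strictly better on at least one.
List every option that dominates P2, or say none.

none

P1: worse on salary ask (148 vs 133).
P3: worse on start delay (16 vs 5).
P4: worse on salary ask (141 vs 133).
P5: worse on start delay (16 vs 5).
P6: worse on start delay (6 vs 5).
P7: worse on salary ask (179 vs 133).
P8: worse on start delay (15 vs 5).
P9: worse on salary ask (215 vs 133).
No option dominates P2.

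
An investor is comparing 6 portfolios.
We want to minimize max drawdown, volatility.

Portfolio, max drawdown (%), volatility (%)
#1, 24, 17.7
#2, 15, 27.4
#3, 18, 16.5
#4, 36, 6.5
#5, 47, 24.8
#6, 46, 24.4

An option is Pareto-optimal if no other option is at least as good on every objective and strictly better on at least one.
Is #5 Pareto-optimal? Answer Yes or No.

#1 vs #5: max drawdown 24≤47, volatility 17.7≤24.8 — #1 is at least as good on every objective and strictly better on at least one, so #1 dominates #5.

No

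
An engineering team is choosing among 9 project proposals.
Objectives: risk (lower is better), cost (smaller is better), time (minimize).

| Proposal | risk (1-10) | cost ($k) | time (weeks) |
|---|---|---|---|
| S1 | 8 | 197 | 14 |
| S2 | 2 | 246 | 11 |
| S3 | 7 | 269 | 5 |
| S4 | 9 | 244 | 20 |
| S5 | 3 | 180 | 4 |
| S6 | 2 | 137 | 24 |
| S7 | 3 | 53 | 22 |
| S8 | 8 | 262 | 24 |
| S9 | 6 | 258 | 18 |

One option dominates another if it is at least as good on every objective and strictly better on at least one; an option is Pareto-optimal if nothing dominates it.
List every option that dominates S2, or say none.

none

S1: worse on risk (8 vs 2).
S3: worse on risk (7 vs 2).
S4: worse on risk (9 vs 2).
S5: worse on risk (3 vs 2).
S6: worse on time (24 vs 11).
S7: worse on risk (3 vs 2).
S8: worse on risk (8 vs 2).
S9: worse on risk (6 vs 2).
No option dominates S2.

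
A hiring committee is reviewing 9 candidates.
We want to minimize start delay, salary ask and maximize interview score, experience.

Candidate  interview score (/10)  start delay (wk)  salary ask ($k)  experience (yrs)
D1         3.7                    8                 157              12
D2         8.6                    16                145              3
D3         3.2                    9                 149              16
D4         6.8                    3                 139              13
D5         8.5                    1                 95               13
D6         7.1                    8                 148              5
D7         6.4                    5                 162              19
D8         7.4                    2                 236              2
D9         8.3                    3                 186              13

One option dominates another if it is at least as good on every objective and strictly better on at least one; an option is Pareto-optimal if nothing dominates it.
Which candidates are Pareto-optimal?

D2, D3, D5, D7

D1: dominated by D4 (interview score 6.8≥3.7, start delay 3≤8, salary ask 139≤157, experience 13≥12).
D2: not dominated (best interview score).
D3: not dominated.
D4: dominated by D5 (interview score 8.5≥6.8, start delay 1≤3, salary ask 95≤139, experience 13≥13).
D5: not dominated (best start delay).
D6: dominated by D5 (interview score 8.5≥7.1, start delay 1≤8, salary ask 95≤148, experience 13≥5).
D7: not dominated (best experience).
D8: dominated by D5 (interview score 8.5≥7.4, start delay 1≤2, salary ask 95≤236, experience 13≥2).
D9: dominated by D5 (interview score 8.5≥8.3, start delay 1≤3, salary ask 95≤186, experience 13≥13).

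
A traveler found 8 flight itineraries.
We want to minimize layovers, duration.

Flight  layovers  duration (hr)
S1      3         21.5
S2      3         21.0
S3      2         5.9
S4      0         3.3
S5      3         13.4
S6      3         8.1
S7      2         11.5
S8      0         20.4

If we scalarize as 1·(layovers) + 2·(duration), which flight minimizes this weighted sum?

S1: 1·3 + 2·21.5 = 46.0
S2: 1·3 + 2·21.0 = 45.0
S3: 1·2 + 2·5.9 = 13.8
S4: 1·0 + 2·3.3 = 6.6
S5: 1·3 + 2·13.4 = 29.8
S6: 1·3 + 2·8.1 = 19.2
S7: 1·2 + 2·11.5 = 25.0
S8: 1·0 + 2·20.4 = 40.8
Lowest: S4 at 6.6.

S4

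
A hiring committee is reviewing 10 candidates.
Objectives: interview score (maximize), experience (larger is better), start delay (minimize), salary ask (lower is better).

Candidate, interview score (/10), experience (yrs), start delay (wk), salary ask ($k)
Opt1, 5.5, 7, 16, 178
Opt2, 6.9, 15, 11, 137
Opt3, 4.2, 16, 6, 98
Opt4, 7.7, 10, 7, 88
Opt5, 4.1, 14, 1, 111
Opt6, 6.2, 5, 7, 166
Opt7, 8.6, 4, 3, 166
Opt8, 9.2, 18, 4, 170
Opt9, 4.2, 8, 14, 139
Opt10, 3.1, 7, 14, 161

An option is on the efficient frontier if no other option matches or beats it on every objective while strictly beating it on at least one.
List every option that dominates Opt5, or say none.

Opt1: worse on experience (7 vs 14).
Opt2: worse on start delay (11 vs 1).
Opt3: worse on start delay (6 vs 1).
Opt4: worse on experience (10 vs 14).
Opt6: worse on experience (5 vs 14).
Opt7: worse on experience (4 vs 14).
Opt8: worse on start delay (4 vs 1).
Opt9: worse on experience (8 vs 14).
Opt10: worse on interview score (3.1 vs 4.1).
No option dominates Opt5.

none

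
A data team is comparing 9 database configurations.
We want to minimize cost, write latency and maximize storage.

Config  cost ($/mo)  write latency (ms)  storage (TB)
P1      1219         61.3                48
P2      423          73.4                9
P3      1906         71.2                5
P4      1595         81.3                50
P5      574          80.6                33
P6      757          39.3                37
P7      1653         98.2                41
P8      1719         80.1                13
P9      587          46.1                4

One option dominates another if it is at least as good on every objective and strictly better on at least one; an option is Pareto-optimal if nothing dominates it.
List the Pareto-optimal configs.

P1: not dominated.
P2: not dominated (best cost).
P3: dominated by P1 (cost 1219≤1906, write latency 61.3≤71.2, storage 48≥5).
P4: not dominated (best storage).
P5: not dominated.
P6: not dominated (best write latency).
P7: dominated by P1 (cost 1219≤1653, write latency 61.3≤98.2, storage 48≥41).
P8: dominated by P1 (cost 1219≤1719, write latency 61.3≤80.1, storage 48≥13).
P9: not dominated.

P1, P2, P4, P5, P6, P9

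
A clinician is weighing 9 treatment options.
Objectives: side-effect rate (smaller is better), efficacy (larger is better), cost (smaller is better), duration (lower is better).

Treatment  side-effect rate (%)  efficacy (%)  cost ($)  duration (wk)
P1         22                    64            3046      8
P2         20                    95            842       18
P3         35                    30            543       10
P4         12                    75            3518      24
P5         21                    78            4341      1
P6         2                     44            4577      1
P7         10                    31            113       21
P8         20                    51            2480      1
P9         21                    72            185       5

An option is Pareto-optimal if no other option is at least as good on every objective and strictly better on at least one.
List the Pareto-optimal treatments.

P2, P4, P5, P6, P7, P8, P9

P1: dominated by P9 (side-effect rate 21≤22, efficacy 72≥64, cost 185≤3046, duration 5≤8).
P2: not dominated (best efficacy).
P3: dominated by P9 (side-effect rate 21≤35, efficacy 72≥30, cost 185≤543, duration 5≤10).
P4: not dominated.
P5: not dominated.
P6: not dominated (best side-effect rate).
P7: not dominated (best cost).
P8: not dominated.
P9: not dominated.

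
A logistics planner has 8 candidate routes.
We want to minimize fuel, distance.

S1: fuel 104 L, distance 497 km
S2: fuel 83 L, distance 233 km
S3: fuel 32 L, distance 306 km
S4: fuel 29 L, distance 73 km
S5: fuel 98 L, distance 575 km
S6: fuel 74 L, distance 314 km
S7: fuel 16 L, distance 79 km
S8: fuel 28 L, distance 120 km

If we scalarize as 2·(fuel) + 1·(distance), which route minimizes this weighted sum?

S1: 2·104 + 1·497 = 705
S2: 2·83 + 1·233 = 399
S3: 2·32 + 1·306 = 370
S4: 2·29 + 1·73 = 131
S5: 2·98 + 1·575 = 771
S6: 2·74 + 1·314 = 462
S7: 2·16 + 1·79 = 111
S8: 2·28 + 1·120 = 176
Lowest: S7 at 111.

S7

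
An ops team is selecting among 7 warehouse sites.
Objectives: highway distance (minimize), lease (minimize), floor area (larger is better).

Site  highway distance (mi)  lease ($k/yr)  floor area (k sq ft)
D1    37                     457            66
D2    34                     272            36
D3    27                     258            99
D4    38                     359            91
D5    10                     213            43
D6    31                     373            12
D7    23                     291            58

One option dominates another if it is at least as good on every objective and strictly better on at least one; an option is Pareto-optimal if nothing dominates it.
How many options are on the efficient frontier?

D1: dominated by D3 (highway distance 27≤37, lease 258≤457, floor area 99≥66).
D2: dominated by D3 (highway distance 27≤34, lease 258≤272, floor area 99≥36).
D3: not dominated (best floor area).
D4: dominated by D3 (highway distance 27≤38, lease 258≤359, floor area 99≥91).
D5: not dominated (best highway distance).
D6: dominated by D3 (highway distance 27≤31, lease 258≤373, floor area 99≥12).
D7: not dominated.
Pareto-optimal: D3, D5, D7 → 3.

3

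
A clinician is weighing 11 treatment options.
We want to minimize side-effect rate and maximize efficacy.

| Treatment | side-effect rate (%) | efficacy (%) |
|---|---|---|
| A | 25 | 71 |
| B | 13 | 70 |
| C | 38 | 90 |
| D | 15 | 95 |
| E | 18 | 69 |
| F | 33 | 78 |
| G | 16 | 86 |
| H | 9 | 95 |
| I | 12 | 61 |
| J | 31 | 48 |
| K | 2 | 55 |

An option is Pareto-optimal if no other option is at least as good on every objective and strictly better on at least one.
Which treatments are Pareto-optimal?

H, K

A: dominated by D (side-effect rate 15≤25, efficacy 95≥71).
B: dominated by H (side-effect rate 9≤13, efficacy 95≥70).
C: dominated by D (side-effect rate 15≤38, efficacy 95≥90).
D: dominated by H (side-effect rate 9≤15, efficacy 95≥95).
E: dominated by B (side-effect rate 13≤18, efficacy 70≥69).
F: dominated by D (side-effect rate 15≤33, efficacy 95≥78).
G: dominated by D (side-effect rate 15≤16, efficacy 95≥86).
H: not dominated.
I: dominated by H (side-effect rate 9≤12, efficacy 95≥61).
J: dominated by A (side-effect rate 25≤31, efficacy 71≥48).
K: not dominated (best side-effect rate).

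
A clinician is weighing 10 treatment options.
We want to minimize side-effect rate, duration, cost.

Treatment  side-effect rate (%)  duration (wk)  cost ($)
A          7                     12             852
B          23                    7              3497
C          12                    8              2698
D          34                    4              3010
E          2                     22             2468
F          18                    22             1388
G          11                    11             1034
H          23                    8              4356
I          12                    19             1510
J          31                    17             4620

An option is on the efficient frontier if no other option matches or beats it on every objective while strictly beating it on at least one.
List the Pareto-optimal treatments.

A, B, C, D, E, G

A: not dominated (best cost).
B: not dominated.
C: not dominated.
D: not dominated (best duration).
E: not dominated (best side-effect rate).
F: dominated by A (side-effect rate 7≤18, duration 12≤22, cost 852≤1388).
G: not dominated.
H: dominated by B (side-effect rate 23≤23, duration 7≤8, cost 3497≤4356).
I: dominated by A (side-effect rate 7≤12, duration 12≤19, cost 852≤1510).
J: dominated by A (side-effect rate 7≤31, duration 12≤17, cost 852≤4620).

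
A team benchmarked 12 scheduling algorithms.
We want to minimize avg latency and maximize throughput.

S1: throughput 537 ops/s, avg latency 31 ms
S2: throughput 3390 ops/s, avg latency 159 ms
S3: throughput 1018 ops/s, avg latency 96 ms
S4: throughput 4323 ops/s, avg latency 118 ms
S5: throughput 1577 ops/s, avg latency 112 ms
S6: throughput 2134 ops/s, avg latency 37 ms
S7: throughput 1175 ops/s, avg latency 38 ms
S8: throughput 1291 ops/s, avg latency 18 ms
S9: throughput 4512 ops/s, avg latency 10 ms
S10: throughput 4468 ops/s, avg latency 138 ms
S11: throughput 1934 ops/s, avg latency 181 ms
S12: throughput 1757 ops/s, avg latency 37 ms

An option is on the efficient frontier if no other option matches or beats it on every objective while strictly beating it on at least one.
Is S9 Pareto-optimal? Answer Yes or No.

Yes

S1: worse on throughput (537 vs 4512).
S2: worse on throughput (3390 vs 4512).
S3: worse on throughput (1018 vs 4512).
S4: worse on throughput (4323 vs 4512).
S5: worse on throughput (1577 vs 4512).
S6: worse on throughput (2134 vs 4512).
S7: worse on throughput (1175 vs 4512).
S8: worse on throughput (1291 vs 4512).
S10: worse on throughput (4468 vs 4512).
S11: worse on throughput (1934 vs 4512).
S12: worse on throughput (1757 vs 4512).
No option is at least as good as S9 on every objective and strictly better on one.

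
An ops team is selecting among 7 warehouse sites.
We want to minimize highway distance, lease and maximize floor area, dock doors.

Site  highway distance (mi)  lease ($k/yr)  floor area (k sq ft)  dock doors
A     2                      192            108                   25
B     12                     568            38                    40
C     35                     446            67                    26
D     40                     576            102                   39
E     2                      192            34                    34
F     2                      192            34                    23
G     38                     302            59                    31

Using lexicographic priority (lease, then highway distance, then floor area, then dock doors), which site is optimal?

First minimize lease: best is 192, kept {A, E, F}.
Then minimize highway distance: best is 2, kept {A, E, F}.
Then maximize floor area: best is 108, kept {A}.

A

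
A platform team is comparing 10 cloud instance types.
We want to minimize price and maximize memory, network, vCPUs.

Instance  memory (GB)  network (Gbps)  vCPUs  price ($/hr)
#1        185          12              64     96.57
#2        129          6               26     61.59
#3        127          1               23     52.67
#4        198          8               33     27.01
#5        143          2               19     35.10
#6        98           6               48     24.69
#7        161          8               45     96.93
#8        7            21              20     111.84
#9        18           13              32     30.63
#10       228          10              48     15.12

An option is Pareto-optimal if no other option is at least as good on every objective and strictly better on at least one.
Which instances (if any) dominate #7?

#1: memory 185≥161, network 12≥8, vCPUs 64≥45, price 96.57≤96.93 — dominates #7.
#10: memory 228≥161, network 10≥8, vCPUs 48≥45, price 15.12≤96.93 — dominates #7.
Others (#2, #3, #4, #5, #6, #8, #9) are each worse than #7 on at least one objective.

#1, #10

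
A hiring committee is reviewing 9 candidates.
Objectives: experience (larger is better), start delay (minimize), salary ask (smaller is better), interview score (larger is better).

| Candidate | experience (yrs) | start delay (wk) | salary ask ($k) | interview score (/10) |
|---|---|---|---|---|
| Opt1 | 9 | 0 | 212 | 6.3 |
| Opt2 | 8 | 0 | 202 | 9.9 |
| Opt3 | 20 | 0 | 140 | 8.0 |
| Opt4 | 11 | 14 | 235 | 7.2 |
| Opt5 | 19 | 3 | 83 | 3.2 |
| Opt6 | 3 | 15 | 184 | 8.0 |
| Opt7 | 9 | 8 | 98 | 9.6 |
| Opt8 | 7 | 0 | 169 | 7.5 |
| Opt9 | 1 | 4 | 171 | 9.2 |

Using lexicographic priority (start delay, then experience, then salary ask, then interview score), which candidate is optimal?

First minimize start delay: best is 0, kept {Opt1, Opt2, Opt3, Opt8}.
Then maximize experience: best is 20, kept {Opt3}.

Opt3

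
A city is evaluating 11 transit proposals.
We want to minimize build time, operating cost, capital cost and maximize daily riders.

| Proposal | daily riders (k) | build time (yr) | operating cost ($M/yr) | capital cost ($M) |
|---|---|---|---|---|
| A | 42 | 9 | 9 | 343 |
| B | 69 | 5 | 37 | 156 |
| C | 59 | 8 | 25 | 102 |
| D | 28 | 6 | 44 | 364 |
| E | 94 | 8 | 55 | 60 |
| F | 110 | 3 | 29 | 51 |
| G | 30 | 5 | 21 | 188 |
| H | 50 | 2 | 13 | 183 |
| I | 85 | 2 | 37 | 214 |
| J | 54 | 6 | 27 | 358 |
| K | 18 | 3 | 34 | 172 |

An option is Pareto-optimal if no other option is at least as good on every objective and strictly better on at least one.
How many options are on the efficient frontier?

A: not dominated (best operating cost).
B: dominated by F (daily riders 110≥69, build time 3≤5, operating cost 29≤37, capital cost 51≤156).
C: not dominated.
D: dominated by B (daily riders 69≥28, build time 5≤6, operating cost 37≤44, capital cost 156≤364).
E: dominated by F (daily riders 110≥94, build time 3≤8, operating cost 29≤55, capital cost 51≤60).
F: not dominated (best daily riders).
G: dominated by H (daily riders 50≥30, build time 2≤5, operating cost 13≤21, capital cost 183≤188).
H: not dominated.
I: not dominated.
J: not dominated.
K: dominated by F (daily riders 110≥18, build time 3≤3, operating cost 29≤34, capital cost 51≤172).
Pareto-optimal: A, C, F, H, I, J → 6.

6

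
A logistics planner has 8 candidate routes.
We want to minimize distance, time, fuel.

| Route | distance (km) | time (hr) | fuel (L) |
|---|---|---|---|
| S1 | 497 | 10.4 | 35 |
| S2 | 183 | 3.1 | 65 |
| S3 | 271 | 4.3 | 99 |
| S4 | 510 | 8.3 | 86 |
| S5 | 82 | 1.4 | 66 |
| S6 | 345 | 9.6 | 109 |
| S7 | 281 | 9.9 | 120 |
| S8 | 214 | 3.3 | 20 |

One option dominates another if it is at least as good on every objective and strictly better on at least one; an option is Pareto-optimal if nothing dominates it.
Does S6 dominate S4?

No

S6 vs S4: S6 is worse on time (9.6 vs 8.3), so it does not dominate S4.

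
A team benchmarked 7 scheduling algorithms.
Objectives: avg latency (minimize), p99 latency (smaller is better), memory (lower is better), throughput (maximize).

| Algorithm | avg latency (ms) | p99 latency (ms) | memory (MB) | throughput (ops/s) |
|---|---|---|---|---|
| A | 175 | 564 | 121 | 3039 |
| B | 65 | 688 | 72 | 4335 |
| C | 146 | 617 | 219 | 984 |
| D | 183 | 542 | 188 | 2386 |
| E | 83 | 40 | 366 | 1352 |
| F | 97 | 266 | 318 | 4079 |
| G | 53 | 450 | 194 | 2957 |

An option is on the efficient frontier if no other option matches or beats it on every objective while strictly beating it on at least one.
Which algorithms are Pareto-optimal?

A: not dominated.
B: not dominated (best memory).
C: dominated by G (avg latency 53≤146, p99 latency 450≤617, memory 194≤219, throughput 2957≥984).
D: not dominated.
E: not dominated (best p99 latency).
F: not dominated.
G: not dominated (best avg latency).

A, B, D, E, F, G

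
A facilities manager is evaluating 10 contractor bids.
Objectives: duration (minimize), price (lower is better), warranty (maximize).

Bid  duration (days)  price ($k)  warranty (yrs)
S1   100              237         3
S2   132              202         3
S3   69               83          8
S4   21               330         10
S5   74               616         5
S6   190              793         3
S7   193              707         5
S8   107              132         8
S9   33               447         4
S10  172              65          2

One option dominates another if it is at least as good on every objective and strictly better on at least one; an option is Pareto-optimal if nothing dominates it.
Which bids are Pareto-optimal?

S3, S4, S10

S1: dominated by S3 (duration 69≤100, price 83≤237, warranty 8≥3).
S2: dominated by S3 (duration 69≤132, price 83≤202, warranty 8≥3).
S3: not dominated.
S4: not dominated (best duration).
S5: dominated by S3 (duration 69≤74, price 83≤616, warranty 8≥5).
S6: dominated by S1 (duration 100≤190, price 237≤793, warranty 3≥3).
S7: dominated by S3 (duration 69≤193, price 83≤707, warranty 8≥5).
S8: dominated by S3 (duration 69≤107, price 83≤132, warranty 8≥8).
S9: dominated by S4 (duration 21≤33, price 330≤447, warranty 10≥4).
S10: not dominated (best price).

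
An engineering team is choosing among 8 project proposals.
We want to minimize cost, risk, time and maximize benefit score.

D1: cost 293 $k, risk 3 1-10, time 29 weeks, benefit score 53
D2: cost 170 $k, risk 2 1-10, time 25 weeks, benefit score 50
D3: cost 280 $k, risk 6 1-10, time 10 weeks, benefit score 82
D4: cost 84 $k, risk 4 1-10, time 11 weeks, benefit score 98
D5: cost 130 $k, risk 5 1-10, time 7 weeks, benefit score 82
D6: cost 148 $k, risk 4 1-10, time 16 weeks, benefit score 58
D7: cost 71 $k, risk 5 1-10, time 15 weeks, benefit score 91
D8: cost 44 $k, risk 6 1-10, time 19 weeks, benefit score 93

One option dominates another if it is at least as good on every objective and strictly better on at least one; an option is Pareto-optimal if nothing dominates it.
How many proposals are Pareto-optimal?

6

D1: not dominated.
D2: not dominated (best risk).
D3: dominated by D5 (cost 130≤280, risk 5≤6, time 7≤10, benefit score 82≥82).
D4: not dominated (best benefit score).
D5: not dominated (best time).
D6: dominated by D4 (cost 84≤148, risk 4≤4, time 11≤16, benefit score 98≥58).
D7: not dominated.
D8: not dominated (best cost).
Pareto-optimal: D1, D2, D4, D5, D7, D8 → 6.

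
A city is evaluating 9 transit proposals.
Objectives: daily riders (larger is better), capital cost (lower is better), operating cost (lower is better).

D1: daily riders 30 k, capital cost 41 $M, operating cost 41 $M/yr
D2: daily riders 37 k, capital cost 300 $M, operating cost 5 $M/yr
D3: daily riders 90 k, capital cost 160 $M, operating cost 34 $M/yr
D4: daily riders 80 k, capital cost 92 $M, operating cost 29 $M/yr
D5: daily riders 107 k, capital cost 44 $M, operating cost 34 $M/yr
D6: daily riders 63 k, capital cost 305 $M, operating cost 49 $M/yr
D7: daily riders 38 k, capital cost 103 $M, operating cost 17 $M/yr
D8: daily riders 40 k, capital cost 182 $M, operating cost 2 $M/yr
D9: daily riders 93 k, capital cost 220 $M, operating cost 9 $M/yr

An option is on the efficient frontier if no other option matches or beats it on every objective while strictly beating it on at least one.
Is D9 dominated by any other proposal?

D1: worse on daily riders (30 vs 93).
D2: worse on daily riders (37 vs 93).
D3: worse on daily riders (90 vs 93).
D4: worse on daily riders (80 vs 93).
D5: worse on operating cost (34 vs 9).
D6: worse on daily riders (63 vs 93).
D7: worse on daily riders (38 vs 93).
D8: worse on daily riders (40 vs 93).
No option is at least as good as D9 on every objective and strictly better on one.

No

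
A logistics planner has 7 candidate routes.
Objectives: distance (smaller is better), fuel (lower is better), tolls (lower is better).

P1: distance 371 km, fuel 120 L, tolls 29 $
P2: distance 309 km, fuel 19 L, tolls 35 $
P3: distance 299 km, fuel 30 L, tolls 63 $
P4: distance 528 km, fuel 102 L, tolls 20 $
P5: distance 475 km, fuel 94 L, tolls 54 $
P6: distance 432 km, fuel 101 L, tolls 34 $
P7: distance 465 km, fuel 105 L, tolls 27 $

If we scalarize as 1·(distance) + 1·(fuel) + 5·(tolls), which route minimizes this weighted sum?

P2

P1: 1·371 + 1·120 + 5·29 = 636
P2: 1·309 + 1·19 + 5·35 = 503
P3: 1·299 + 1·30 + 5·63 = 644
P4: 1·528 + 1·102 + 5·20 = 730
P5: 1·475 + 1·94 + 5·54 = 839
P6: 1·432 + 1·101 + 5·34 = 703
P7: 1·465 + 1·105 + 5·27 = 705
Lowest: P2 at 503.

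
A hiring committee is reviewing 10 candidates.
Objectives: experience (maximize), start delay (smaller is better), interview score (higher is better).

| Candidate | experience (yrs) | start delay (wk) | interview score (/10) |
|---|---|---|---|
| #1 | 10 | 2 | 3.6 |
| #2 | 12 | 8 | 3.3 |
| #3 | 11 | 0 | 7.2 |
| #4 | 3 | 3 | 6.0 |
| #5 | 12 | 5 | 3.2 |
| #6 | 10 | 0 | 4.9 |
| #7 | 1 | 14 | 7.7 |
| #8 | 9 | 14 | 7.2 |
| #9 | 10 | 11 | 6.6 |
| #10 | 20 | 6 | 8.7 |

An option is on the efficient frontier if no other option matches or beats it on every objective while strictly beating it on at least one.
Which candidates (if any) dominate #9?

#3: experience 11≥10, start delay 0≤11, interview score 7.2≥6.6 — dominates #9.
#10: experience 20≥10, start delay 6≤11, interview score 8.7≥6.6 — dominates #9.
Others (#1, #2, #4, #5, #6, #7, #8) are each worse than #9 on at least one objective.

#3, #10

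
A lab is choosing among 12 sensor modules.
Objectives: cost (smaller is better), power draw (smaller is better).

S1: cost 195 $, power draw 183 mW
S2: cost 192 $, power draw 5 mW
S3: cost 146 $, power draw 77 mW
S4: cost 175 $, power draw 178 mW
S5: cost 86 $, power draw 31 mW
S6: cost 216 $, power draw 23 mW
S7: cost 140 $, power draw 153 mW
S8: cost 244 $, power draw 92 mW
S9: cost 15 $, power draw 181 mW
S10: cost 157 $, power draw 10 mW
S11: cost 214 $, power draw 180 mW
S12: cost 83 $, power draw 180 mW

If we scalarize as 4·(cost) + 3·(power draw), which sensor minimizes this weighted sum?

S1: 4·195 + 3·183 = 1329
S2: 4·192 + 3·5 = 783
S3: 4·146 + 3·77 = 815
S4: 4·175 + 3·178 = 1234
S5: 4·86 + 3·31 = 437
S6: 4·216 + 3·23 = 933
S7: 4·140 + 3·153 = 1019
S8: 4·244 + 3·92 = 1252
S9: 4·15 + 3·181 = 603
S10: 4·157 + 3·10 = 658
S11: 4·214 + 3·180 = 1396
S12: 4·83 + 3·180 = 872
Lowest: S5 at 437.

S5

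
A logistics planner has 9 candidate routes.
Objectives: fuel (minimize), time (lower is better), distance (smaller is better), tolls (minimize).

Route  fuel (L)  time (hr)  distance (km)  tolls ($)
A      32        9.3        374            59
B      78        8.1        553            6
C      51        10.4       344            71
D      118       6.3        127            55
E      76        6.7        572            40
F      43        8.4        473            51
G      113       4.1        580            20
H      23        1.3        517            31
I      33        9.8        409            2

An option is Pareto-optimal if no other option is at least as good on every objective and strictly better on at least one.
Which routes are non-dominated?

A: not dominated.
B: not dominated.
C: not dominated.
D: not dominated (best distance).
E: dominated by H (fuel 23≤76, time 1.3≤6.7, distance 517≤572, tolls 31≤40).
F: not dominated.
G: not dominated.
H: not dominated (best fuel).
I: not dominated (best tolls).

A, B, C, D, F, G, H, I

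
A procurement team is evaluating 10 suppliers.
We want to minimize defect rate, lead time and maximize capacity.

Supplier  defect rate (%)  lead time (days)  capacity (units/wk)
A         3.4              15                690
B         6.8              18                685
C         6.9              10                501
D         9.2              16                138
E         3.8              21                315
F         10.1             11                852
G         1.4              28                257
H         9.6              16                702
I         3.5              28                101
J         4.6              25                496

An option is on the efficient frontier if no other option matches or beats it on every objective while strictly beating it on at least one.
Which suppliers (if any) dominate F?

A: worse on lead time (15 vs 11).
B: worse on lead time (18 vs 11).
C: worse on capacity (501 vs 852).
D: worse on lead time (16 vs 11).
E: worse on lead time (21 vs 11).
G: worse on lead time (28 vs 11).
H: worse on lead time (16 vs 11).
I: worse on lead time (28 vs 11).
J: worse on lead time (25 vs 11).
No option dominates F.

none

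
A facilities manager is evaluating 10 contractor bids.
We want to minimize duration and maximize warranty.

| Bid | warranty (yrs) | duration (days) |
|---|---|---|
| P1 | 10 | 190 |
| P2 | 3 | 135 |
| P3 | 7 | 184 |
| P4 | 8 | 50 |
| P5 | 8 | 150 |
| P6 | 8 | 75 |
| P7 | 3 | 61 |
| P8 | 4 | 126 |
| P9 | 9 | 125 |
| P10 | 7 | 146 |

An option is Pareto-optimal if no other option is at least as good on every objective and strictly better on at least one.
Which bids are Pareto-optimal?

P1: not dominated (best warranty).
P2: dominated by P4 (warranty 8≥3, duration 50≤135).
P3: dominated by P4 (warranty 8≥7, duration 50≤184).
P4: not dominated (best duration).
P5: dominated by P4 (warranty 8≥8, duration 50≤150).
P6: dominated by P4 (warranty 8≥8, duration 50≤75).
P7: dominated by P4 (warranty 8≥3, duration 50≤61).
P8: dominated by P4 (warranty 8≥4, duration 50≤126).
P9: not dominated.
P10: dominated by P4 (warranty 8≥7, duration 50≤146).

P1, P4, P9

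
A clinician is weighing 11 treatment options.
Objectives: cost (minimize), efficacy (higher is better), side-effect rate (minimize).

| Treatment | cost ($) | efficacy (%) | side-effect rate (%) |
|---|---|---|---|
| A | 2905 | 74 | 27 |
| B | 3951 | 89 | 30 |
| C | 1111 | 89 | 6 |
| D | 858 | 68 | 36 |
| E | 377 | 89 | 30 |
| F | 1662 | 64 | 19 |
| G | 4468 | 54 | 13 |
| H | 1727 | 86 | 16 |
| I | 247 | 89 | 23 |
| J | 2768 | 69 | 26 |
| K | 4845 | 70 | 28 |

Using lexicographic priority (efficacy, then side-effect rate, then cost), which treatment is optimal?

C

First maximize efficacy: best is 89, kept {B, C, E, I}.
Then minimize side-effect rate: best is 6, kept {C}.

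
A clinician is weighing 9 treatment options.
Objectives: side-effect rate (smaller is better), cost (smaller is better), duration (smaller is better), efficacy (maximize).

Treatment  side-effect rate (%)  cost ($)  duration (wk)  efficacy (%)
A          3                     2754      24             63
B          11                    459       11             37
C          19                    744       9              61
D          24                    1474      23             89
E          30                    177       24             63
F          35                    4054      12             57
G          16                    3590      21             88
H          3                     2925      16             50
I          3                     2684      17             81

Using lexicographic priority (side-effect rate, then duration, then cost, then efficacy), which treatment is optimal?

H

First minimize side-effect rate: best is 3, kept {A, H, I}.
Then minimize duration: best is 16, kept {H}.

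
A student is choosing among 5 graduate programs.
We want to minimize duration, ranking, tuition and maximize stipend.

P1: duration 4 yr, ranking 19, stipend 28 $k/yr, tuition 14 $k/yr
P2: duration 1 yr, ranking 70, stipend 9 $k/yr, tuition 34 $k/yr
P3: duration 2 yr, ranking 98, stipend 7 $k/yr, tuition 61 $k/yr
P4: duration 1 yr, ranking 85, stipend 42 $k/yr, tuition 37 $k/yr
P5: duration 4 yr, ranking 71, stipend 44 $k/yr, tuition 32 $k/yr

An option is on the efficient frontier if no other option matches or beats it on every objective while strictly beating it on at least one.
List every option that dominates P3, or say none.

P2, P4

P2: duration 1≤2, ranking 70≤98, stipend 9≥7, tuition 34≤61 — dominates P3.
P4: duration 1≤2, ranking 85≤98, stipend 42≥7, tuition 37≤61 — dominates P3.
Others (P1, P5) are each worse than P3 on at least one objective.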